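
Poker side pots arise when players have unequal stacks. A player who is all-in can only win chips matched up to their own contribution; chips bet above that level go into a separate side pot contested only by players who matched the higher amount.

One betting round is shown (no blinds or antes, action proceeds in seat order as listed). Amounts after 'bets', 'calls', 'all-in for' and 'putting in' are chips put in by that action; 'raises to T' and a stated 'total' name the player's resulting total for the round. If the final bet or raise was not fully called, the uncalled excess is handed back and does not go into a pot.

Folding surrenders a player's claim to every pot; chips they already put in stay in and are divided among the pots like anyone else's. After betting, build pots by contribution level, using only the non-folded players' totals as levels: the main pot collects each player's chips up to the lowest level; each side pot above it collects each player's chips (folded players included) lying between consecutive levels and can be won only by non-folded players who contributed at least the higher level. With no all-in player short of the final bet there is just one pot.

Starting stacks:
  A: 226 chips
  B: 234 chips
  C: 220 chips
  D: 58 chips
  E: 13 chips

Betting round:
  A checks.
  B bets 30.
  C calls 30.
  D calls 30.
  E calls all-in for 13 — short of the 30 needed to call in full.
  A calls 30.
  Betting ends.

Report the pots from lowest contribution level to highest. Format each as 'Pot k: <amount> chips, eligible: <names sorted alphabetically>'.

Contributions: A=30, B=30, C=30, D=30, E=13
Pot levels (distinct totals of non-folded players): 13, 30
Layer 1-13: 13 each from A, B, C, D, E = 13*5 = 65 chips; eligible A, B, C, D, E
Layer 14-30: 17 each from A, B, C, D = 17*4 = 68 chips; eligible A, B, C, D

Pot 1: 65 chips, eligible: A, B, C, D, E
Pot 2: 68 chips, eligible: A, B, C, D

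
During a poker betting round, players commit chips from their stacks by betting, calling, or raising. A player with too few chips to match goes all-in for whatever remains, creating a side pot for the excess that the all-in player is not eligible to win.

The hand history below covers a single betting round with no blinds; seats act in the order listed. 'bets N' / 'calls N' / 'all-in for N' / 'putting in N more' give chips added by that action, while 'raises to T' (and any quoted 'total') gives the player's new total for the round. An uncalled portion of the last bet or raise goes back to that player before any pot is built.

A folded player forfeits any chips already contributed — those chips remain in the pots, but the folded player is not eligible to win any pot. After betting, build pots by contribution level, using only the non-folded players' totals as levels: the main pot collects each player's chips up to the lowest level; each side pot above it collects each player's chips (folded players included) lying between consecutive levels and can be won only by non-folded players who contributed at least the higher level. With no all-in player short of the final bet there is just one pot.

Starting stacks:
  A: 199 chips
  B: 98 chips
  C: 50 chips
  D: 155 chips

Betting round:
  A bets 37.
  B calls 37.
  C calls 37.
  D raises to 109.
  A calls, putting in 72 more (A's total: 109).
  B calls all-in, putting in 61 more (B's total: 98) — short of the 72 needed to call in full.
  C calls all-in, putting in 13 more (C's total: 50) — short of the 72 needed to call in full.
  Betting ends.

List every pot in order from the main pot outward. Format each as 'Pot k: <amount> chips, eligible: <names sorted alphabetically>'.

Pot 1: 200 chips, eligible: A, B, C, D
Pot 2: 144 chips, eligible: A, B, D
Pot 3: 22 chips, eligible: A, D

Derivation:
Contributions: A=109, B=98, C=50, D=109
Pot levels (distinct totals of non-folded players): 50, 98, 109
Layer 1-50: 50 each from A, B, C, D = 50*4 = 200 chips; eligible A, B, C, D
Layer 51-98: 48 each from A, B, D = 48*3 = 144 chips; eligible A, B, D
Layer 99-109: 11 each from A, D = 11*2 = 22 chips; eligible A, D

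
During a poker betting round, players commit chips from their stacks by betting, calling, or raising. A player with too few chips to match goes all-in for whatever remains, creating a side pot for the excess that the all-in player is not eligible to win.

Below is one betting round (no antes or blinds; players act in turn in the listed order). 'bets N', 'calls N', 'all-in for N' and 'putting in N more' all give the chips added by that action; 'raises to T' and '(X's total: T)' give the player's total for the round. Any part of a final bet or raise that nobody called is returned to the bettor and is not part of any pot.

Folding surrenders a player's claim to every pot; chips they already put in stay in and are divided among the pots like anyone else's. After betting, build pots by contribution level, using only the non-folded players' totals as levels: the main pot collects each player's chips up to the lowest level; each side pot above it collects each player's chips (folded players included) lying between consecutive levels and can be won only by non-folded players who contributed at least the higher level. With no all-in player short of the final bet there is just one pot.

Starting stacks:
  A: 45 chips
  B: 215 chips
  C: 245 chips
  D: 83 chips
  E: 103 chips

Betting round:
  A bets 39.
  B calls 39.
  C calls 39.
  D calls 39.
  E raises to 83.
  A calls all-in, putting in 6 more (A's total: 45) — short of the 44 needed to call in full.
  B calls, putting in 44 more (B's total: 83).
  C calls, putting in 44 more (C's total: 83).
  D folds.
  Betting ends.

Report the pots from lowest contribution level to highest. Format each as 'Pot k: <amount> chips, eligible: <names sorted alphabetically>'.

Contributions: A=45, B=83, C=83, D=39, E=83
Folded: D
Pot levels (distinct totals of non-folded players): 45, 83
Layer 1-45: A 45 + B 45 + C 45 + D 39 + E 45 = 219 chips; eligible A, B, C, E
Layer 46-83: 38 each from B, C, E = 38*3 = 114 chips; eligible B, C, E

Pot 1: 219 chips, eligible: A, B, C, E
Pot 2: 114 chips, eligible: B, C, E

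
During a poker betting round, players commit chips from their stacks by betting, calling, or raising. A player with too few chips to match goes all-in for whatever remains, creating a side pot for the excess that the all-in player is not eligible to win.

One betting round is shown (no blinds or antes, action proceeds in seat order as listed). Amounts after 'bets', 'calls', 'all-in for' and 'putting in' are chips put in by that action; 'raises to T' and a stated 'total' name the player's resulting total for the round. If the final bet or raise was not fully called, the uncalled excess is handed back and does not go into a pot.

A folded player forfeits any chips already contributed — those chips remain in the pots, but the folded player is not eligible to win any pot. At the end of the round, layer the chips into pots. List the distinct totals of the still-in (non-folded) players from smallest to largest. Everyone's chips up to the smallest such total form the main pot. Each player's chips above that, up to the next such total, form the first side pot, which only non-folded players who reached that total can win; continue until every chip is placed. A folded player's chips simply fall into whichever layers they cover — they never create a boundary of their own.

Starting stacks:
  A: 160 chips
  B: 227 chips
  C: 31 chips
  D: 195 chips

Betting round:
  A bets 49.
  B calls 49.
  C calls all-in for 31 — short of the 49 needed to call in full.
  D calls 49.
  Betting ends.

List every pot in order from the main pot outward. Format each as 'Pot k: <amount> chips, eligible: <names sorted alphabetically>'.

Contributions: A=49, B=49, C=31, D=49
Pot levels (distinct totals of non-folded players): 31, 49
Layer 1-31: 31 each from A, B, C, D = 31*4 = 124 chips; eligible A, B, C, D
Layer 32-49: 18 each from A, B, D = 18*3 = 54 chips; eligible A, B, D

Pot 1: 124 chips, eligible: A, B, C, D
Pot 2: 54 chips, eligible: A, B, D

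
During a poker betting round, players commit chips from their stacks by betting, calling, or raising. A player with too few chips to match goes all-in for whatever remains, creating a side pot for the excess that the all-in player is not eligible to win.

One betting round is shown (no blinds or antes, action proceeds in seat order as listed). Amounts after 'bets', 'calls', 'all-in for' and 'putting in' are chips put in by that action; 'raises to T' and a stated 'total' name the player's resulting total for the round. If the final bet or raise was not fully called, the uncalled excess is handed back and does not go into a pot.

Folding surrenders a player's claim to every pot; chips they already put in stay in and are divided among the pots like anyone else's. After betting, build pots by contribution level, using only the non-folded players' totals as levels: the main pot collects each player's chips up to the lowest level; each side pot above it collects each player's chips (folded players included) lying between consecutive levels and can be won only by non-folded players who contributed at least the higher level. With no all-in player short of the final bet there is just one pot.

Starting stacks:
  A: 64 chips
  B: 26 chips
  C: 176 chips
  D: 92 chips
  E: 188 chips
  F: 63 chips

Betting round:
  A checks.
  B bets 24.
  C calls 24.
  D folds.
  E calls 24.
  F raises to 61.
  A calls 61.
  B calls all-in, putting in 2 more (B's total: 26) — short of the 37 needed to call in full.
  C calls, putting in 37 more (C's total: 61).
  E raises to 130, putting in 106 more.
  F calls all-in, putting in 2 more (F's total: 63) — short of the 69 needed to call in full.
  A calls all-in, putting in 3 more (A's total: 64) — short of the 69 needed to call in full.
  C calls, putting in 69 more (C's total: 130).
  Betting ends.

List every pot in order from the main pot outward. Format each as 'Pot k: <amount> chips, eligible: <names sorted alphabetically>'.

Pot 1: 130 chips, eligible: A, B, C, E, F
Pot 2: 148 chips, eligible: A, C, E, F
Pot 3: 3 chips, eligible: A, C, E
Pot 4: 132 chips, eligible: C, E

Derivation:
Contributions: A=64, B=26, C=130, E=130, F=63
Folded: D
Pot levels (distinct totals of non-folded players): 26, 63, 64, 130
Layer 1-26: 26 each from A, B, C, E, F = 26*5 = 130 chips; eligible A, B, C, E, F
Layer 27-63: 37 each from A, C, E, F = 37*4 = 148 chips; eligible A, C, E, F
Layer 64-64: 1 each from A, C, E = 1*3 = 3 chips; eligible A, C, E
Layer 65-130: 66 each from C, E = 66*2 = 132 chips; eligible C, E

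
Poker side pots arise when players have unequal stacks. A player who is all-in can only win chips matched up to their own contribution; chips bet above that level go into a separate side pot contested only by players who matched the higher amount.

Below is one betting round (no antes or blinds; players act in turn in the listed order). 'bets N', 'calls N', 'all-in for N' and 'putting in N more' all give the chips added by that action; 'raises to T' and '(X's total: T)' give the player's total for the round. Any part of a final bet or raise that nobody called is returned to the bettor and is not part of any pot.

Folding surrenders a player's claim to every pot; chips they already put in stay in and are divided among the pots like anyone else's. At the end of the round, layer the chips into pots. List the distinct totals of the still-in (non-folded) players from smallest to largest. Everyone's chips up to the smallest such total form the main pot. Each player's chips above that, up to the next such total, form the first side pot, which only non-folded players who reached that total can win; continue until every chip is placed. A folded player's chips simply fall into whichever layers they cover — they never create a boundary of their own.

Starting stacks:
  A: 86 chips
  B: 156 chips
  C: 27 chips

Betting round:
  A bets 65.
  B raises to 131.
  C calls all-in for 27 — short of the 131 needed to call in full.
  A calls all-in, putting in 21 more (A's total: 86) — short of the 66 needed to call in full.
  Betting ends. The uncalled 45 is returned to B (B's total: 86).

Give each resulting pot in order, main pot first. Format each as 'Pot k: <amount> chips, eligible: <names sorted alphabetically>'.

Pot 1: 81 chips, eligible: A, B, C
Pot 2: 118 chips, eligible: A, B

Derivation:
Contributions (after 45 returned to B): A=86, B=86, C=27
Pot levels (distinct totals of non-folded players): 27, 86
Layer 1-27: 27 each from A, B, C = 27*3 = 81 chips; eligible A, B, C
Layer 28-86: 59 each from A, B = 59*2 = 118 chips; eligible A, B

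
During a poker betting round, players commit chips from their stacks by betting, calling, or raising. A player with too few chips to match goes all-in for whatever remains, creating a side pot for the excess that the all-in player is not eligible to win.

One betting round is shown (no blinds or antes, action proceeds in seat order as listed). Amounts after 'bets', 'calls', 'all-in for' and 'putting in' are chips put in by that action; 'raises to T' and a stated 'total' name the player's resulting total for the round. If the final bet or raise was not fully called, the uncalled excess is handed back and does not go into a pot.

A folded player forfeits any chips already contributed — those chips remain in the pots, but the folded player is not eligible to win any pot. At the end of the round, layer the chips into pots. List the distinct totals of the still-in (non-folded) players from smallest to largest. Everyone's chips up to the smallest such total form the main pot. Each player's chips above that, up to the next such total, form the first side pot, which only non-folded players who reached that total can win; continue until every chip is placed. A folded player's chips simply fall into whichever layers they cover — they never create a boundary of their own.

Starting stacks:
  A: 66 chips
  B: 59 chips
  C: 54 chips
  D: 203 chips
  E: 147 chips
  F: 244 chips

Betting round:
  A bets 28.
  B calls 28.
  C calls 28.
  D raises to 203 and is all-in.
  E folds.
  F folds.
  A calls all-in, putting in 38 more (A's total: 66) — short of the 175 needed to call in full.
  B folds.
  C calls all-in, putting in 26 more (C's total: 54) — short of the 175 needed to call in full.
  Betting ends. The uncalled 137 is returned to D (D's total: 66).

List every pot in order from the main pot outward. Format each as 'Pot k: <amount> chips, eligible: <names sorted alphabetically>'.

Pot 1: 190 chips, eligible: A, C, D
Pot 2: 24 chips, eligible: A, D

Derivation:
Contributions (after 137 returned to D): A=66, B=28, C=54, D=66
Folded: B, E, F
Pot levels (distinct totals of non-folded players): 54, 66
Layer 1-54: A 54 + B 28 + C 54 + D 54 = 190 chips; eligible A, C, D
Layer 55-66: 12 each from A, D = 12*2 = 24 chips; eligible A, D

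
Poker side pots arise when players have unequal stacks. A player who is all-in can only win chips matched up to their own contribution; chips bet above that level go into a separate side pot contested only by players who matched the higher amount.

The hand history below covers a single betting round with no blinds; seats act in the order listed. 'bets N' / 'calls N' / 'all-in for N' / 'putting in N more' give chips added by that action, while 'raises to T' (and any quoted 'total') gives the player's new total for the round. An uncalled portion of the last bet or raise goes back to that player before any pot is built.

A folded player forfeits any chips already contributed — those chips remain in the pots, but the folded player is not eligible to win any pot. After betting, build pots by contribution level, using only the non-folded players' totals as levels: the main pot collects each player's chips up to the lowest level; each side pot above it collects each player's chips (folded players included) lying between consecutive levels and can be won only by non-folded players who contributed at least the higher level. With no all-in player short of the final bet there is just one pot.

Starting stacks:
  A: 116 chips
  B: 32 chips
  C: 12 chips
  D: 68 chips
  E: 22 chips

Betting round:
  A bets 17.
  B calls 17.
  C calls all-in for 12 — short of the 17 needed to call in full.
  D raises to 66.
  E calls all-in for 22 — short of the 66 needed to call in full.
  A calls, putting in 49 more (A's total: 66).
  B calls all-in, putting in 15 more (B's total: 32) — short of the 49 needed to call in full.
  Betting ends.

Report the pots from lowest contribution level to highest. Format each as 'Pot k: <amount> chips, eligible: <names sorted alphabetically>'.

Contributions: A=66, B=32, C=12, D=66, E=22
Pot levels (distinct totals of non-folded players): 12, 22, 32, 66
Layer 1-12: 12 each from A, B, C, D, E = 12*5 = 60 chips; eligible A, B, C, D, E
Layer 13-22: 10 each from A, B, D, E = 10*4 = 40 chips; eligible A, B, D, E
Layer 23-32: 10 each from A, B, D = 10*3 = 30 chips; eligible A, B, D
Layer 33-66: 34 each from A, D = 34*2 = 68 chips; eligible A, D

Pot 1: 60 chips, eligible: A, B, C, D, E
Pot 2: 40 chips, eligible: A, B, D, E
Pot 3: 30 chips, eligible: A, B, D
Pot 4: 68 chips, eligible: A, D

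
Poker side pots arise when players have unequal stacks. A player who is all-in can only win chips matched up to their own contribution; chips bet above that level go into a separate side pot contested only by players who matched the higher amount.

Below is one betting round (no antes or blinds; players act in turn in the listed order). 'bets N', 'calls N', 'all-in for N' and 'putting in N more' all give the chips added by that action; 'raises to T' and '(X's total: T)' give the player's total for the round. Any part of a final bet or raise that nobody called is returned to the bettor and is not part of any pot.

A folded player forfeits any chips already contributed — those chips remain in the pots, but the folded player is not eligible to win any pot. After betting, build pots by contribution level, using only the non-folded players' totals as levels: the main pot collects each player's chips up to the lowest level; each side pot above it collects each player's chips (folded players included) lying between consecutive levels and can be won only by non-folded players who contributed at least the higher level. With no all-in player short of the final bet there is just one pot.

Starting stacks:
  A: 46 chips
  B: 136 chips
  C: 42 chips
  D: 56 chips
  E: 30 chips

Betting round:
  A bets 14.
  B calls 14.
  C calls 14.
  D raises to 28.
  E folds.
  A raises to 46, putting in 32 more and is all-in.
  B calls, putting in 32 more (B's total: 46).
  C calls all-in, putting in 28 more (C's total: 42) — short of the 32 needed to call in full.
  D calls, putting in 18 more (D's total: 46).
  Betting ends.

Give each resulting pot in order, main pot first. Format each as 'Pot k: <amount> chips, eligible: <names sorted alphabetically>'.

Contributions: A=46, B=46, C=42, D=46
Folded: E
Pot levels (distinct totals of non-folded players): 42, 46
Layer 1-42: 42 each from A, B, C, D = 42*4 = 168 chips; eligible A, B, C, D
Layer 43-46: 4 each from A, B, D = 4*3 = 12 chips; eligible A, B, D

Pot 1: 168 chips, eligible: A, B, C, D
Pot 2: 12 chips, eligible: A, B, D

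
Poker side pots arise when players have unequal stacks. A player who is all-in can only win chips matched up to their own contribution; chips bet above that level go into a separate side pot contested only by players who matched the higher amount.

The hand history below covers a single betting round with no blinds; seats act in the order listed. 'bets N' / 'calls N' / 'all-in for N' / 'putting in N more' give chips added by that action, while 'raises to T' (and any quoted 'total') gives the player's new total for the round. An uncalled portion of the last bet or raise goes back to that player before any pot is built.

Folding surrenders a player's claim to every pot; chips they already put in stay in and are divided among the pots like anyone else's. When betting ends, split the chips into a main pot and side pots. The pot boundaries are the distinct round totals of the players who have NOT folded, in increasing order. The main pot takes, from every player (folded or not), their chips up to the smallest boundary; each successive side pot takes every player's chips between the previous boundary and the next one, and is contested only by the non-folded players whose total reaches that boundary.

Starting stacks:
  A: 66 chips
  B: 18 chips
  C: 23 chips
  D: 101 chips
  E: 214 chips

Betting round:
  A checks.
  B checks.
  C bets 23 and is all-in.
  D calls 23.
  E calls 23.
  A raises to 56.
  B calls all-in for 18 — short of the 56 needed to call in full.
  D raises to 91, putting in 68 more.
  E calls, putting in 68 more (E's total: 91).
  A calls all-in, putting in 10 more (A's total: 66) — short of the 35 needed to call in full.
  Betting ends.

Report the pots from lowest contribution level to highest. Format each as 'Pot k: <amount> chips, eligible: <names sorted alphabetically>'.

Contributions: A=66, B=18, C=23, D=91, E=91
Pot levels (distinct totals of non-folded players): 18, 23, 66, 91
Layer 1-18: 18 each from A, B, C, D, E = 18*5 = 90 chips; eligible A, B, C, D, E
Layer 19-23: 5 each from A, C, D, E = 5*4 = 20 chips; eligible A, C, D, E
Layer 24-66: 43 each from A, D, E = 43*3 = 129 chips; eligible A, D, E
Layer 67-91: 25 each from D, E = 25*2 = 50 chips; eligible D, E

Pot 1: 90 chips, eligible: A, B, C, D, E
Pot 2: 20 chips, eligible: A, C, D, E
Pot 3: 129 chips, eligible: A, D, E
Pot 4: 50 chips, eligible: D, E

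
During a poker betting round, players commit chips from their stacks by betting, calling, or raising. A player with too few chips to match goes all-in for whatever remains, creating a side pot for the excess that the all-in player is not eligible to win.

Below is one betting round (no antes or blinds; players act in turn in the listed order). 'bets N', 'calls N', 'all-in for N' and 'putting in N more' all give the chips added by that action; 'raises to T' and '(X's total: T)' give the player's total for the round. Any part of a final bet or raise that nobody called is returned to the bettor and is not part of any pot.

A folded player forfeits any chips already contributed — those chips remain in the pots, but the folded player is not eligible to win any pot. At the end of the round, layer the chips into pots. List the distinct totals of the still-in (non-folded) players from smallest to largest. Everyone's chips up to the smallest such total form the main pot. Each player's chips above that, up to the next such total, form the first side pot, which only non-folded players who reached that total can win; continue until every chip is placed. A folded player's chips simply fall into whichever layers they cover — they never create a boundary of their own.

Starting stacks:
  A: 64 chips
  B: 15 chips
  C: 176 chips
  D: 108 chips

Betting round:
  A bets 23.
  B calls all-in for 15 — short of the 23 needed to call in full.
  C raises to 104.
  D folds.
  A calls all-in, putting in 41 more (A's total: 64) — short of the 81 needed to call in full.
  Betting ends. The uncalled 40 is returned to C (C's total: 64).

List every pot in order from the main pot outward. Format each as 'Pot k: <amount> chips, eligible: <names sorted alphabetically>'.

Contributions (after 40 returned to C): A=64, B=15, C=64
Folded: D
Pot levels (distinct totals of non-folded players): 15, 64
Layer 1-15: 15 each from A, B, C = 15*3 = 45 chips; eligible A, B, C
Layer 16-64: 49 each from A, C = 49*2 = 98 chips; eligible A, C

Pot 1: 45 chips, eligible: A, B, C
Pot 2: 98 chips, eligible: A, C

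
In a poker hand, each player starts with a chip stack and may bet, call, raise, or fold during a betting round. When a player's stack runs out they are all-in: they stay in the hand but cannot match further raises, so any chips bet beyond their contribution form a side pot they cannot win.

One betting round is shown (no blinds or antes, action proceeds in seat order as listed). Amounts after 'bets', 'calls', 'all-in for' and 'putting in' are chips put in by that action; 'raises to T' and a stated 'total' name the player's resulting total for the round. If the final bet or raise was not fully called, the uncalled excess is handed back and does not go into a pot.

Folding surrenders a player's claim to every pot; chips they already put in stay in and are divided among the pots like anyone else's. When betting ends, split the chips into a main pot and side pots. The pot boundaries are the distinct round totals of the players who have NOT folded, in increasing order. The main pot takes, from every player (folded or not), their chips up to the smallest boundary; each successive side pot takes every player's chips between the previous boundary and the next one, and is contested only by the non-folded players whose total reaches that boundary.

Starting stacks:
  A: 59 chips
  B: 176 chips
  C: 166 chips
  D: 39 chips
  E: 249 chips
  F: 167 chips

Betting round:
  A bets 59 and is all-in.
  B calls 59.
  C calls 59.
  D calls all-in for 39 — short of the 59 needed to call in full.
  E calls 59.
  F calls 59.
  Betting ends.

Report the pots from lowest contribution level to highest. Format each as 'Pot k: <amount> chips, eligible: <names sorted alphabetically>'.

Contributions: A=59, B=59, C=59, D=39, E=59, F=59
Pot levels (distinct totals of non-folded players): 39, 59
Layer 1-39: 39 each from A, B, C, D, E, F = 39*6 = 234 chips; eligible A, B, C, D, E, F
Layer 40-59: 20 each from A, B, C, E, F = 20*5 = 100 chips; eligible A, B, C, E, F

Pot 1: 234 chips, eligible: A, B, C, D, E, F
Pot 2: 100 chips, eligible: A, B, C, E, F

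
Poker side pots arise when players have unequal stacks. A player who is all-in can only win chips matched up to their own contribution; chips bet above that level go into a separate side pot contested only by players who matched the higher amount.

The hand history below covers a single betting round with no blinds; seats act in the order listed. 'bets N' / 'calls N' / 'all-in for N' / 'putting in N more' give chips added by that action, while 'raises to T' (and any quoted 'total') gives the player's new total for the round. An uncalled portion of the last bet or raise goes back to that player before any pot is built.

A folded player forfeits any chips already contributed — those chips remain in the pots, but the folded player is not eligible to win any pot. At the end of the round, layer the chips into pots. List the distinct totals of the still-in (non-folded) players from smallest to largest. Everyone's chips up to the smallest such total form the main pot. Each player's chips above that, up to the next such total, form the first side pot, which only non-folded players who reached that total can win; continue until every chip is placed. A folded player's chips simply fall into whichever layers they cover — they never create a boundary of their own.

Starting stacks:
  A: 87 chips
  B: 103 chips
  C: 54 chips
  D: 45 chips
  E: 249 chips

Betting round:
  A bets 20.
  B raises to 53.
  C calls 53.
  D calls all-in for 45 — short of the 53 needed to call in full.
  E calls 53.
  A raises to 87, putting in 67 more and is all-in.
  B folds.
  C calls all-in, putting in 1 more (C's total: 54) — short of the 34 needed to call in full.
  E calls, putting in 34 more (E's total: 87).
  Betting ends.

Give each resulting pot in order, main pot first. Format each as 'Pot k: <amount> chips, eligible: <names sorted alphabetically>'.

Contributions: A=87, B=53, C=54, D=45, E=87
Folded: B
Pot levels (distinct totals of non-folded players): 45, 54, 87
Layer 1-45: 45 each from A, B, C, D, E = 45*5 = 225 chips; eligible A, C, D, E
Layer 46-54: A 9 + B 8 + C 9 + E 9 = 35 chips; eligible A, C, E
Layer 55-87: 33 each from A, E = 33*2 = 66 chips; eligible A, E

Pot 1: 225 chips, eligible: A, C, D, E
Pot 2: 35 chips, eligible: A, C, E
Pot 3: 66 chips, eligible: A, E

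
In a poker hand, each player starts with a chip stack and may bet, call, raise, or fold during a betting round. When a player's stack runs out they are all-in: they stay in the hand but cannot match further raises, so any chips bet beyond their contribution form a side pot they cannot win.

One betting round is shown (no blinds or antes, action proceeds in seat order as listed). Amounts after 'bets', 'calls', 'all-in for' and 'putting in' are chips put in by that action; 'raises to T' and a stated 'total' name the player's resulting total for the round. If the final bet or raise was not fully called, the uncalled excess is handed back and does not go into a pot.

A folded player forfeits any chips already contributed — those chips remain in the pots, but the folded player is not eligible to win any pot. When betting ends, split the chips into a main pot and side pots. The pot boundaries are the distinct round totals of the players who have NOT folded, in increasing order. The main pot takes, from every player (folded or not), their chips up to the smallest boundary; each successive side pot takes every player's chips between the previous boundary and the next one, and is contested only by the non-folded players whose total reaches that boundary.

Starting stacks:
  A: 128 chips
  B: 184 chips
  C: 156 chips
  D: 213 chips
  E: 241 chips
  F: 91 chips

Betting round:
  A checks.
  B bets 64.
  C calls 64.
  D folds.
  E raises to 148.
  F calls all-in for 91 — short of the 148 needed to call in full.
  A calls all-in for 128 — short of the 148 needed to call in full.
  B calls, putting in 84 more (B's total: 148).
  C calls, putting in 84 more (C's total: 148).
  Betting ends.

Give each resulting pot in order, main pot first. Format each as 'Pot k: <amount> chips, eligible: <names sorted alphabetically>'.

Pot 1: 455 chips, eligible: A, B, C, E, F
Pot 2: 148 chips, eligible: A, B, C, E
Pot 3: 60 chips, eligible: B, C, E

Derivation:
Contributions: A=128, B=148, C=148, E=148, F=91
Folded: D
Pot levels (distinct totals of non-folded players): 91, 128, 148
Layer 1-91: 91 each from A, B, C, E, F = 91*5 = 455 chips; eligible A, B, C, E, F
Layer 92-128: 37 each from A, B, C, E = 37*4 = 148 chips; eligible A, B, C, E
Layer 129-148: 20 each from B, C, E = 20*3 = 60 chips; eligible B, C, E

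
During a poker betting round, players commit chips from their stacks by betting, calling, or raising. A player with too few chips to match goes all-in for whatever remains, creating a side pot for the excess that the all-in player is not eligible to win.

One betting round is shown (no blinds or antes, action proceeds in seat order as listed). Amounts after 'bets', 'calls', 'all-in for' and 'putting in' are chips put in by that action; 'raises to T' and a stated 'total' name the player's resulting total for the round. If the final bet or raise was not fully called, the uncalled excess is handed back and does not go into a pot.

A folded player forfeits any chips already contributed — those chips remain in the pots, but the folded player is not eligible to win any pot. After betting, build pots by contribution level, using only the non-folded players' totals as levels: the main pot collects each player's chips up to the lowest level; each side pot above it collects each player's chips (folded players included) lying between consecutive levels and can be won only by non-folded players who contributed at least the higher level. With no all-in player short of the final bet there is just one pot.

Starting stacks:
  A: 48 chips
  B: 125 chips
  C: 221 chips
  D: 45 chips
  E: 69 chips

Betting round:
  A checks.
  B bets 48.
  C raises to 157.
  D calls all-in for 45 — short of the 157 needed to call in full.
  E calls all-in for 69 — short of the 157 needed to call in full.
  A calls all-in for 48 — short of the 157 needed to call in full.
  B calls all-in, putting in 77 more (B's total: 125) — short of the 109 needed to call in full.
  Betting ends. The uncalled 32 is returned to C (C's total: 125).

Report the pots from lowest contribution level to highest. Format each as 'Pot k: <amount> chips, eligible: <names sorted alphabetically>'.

Contributions (after 32 returned to C): A=48, B=125, C=125, D=45, E=69
Pot levels (distinct totals of non-folded players): 45, 48, 69, 125
Layer 1-45: 45 each from A, B, C, D, E = 45*5 = 225 chips; eligible A, B, C, D, E
Layer 46-48: 3 each from A, B, C, E = 3*4 = 12 chips; eligible A, B, C, E
Layer 49-69: 21 each from B, C, E = 21*3 = 63 chips; eligible B, C, E
Layer 70-125: 56 each from B, C = 56*2 = 112 chips; eligible B, C

Pot 1: 225 chips, eligible: A, B, C, D, E
Pot 2: 12 chips, eligible: A, B, C, E
Pot 3: 63 chips, eligible: B, C, E
Pot 4: 112 chips, eligible: B, C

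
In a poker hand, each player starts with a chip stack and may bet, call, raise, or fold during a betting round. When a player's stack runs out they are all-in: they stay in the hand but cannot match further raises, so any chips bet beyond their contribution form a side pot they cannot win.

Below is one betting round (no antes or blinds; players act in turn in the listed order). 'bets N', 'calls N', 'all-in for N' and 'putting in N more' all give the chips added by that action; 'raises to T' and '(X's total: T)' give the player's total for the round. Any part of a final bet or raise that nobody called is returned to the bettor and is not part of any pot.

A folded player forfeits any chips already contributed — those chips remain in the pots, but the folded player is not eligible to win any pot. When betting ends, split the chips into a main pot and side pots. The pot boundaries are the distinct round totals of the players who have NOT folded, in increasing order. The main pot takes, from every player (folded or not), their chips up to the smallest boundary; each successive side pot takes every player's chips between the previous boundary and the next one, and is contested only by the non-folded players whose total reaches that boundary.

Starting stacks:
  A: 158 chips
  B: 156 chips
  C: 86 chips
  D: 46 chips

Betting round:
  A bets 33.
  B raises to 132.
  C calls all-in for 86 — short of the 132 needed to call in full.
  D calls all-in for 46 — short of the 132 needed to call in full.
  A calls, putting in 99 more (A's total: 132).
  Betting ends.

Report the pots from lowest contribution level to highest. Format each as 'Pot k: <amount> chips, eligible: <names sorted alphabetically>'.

Pot 1: 184 chips, eligible: A, B, C, D
Pot 2: 120 chips, eligible: A, B, C
Pot 3: 92 chips, eligible: A, B

Derivation:
Contributions: A=132, B=132, C=86, D=46
Pot levels (distinct totals of non-folded players): 46, 86, 132
Layer 1-46: 46 each from A, B, C, D = 46*4 = 184 chips; eligible A, B, C, D
Layer 47-86: 40 each from A, B, C = 40*3 = 120 chips; eligible A, B, C
Layer 87-132: 46 each from A, B = 46*2 = 92 chips; eligible A, B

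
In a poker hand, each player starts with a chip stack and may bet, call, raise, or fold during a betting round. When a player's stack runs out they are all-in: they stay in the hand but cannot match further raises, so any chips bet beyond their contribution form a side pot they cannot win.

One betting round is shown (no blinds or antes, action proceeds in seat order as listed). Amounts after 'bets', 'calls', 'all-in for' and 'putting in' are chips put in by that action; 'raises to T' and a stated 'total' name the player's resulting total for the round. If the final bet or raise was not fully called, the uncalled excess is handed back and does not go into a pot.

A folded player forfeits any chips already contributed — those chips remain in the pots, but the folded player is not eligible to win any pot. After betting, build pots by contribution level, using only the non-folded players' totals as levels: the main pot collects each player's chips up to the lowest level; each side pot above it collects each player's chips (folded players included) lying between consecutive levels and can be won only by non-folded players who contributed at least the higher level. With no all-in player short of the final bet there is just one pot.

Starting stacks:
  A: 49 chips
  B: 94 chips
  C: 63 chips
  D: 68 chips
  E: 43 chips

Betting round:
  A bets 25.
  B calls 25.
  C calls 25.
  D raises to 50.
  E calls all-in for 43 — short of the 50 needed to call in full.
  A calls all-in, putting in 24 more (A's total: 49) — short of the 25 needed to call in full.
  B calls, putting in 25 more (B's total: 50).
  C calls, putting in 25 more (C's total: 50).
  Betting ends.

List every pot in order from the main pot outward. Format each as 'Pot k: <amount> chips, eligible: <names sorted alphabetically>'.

Pot 1: 215 chips, eligible: A, B, C, D, E
Pot 2: 24 chips, eligible: A, B, C, D
Pot 3: 3 chips, eligible: B, C, D

Derivation:
Contributions: A=49, B=50, C=50, D=50, E=43
Pot levels (distinct totals of non-folded players): 43, 49, 50
Layer 1-43: 43 each from A, B, C, D, E = 43*5 = 215 chips; eligible A, B, C, D, E
Layer 44-49: 6 each from A, B, C, D = 6*4 = 24 chips; eligible A, B, C, D
Layer 50-50: 1 each from B, C, D = 1*3 = 3 chips; eligible B, C, D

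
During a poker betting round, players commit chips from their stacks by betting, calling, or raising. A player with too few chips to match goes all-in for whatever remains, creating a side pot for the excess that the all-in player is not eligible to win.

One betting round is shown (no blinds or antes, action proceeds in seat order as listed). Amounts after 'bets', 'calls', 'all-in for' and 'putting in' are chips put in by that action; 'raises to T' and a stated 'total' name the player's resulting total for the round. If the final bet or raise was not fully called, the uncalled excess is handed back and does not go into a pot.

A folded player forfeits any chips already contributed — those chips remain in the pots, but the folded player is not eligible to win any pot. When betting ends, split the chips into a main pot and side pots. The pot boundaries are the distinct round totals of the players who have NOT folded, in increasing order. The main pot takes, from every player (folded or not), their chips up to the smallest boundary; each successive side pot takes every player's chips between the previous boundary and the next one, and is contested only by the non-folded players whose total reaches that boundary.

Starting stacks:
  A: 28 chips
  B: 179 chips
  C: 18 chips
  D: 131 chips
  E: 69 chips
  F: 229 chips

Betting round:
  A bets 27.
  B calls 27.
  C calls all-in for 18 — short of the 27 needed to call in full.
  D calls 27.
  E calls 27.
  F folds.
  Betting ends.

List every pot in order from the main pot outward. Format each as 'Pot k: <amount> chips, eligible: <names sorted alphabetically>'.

Pot 1: 90 chips, eligible: A, B, C, D, E
Pot 2: 36 chips, eligible: A, B, D, E

Derivation:
Contributions: A=27, B=27, C=18, D=27, E=27
Folded: F
Pot levels (distinct totals of non-folded players): 18, 27
Layer 1-18: 18 each from A, B, C, D, E = 18*5 = 90 chips; eligible A, B, C, D, E
Layer 19-27: 9 each from A, B, D, E = 9*4 = 36 chips; eligible A, B, D, E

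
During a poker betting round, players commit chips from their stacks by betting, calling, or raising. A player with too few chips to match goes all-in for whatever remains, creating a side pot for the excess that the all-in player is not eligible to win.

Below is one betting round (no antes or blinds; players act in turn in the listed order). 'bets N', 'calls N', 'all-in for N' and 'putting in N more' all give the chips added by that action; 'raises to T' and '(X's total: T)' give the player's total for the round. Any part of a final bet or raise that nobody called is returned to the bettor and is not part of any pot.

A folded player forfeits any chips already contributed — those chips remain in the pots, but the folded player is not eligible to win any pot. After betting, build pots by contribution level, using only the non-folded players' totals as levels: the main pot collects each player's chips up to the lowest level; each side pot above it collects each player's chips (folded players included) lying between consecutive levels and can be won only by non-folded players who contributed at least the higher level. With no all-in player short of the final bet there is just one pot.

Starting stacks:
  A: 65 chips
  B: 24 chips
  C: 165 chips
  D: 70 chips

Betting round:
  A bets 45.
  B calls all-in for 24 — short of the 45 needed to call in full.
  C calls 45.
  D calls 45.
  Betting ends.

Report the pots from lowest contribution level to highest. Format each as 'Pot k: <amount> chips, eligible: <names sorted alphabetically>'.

Pot 1: 96 chips, eligible: A, B, C, D
Pot 2: 63 chips, eligible: A, C, D

Derivation:
Contributions: A=45, B=24, C=45, D=45
Pot levels (distinct totals of non-folded players): 24, 45
Layer 1-24: 24 each from A, B, C, D = 24*4 = 96 chips; eligible A, B, C, D
Layer 25-45: 21 each from A, C, D = 21*3 = 63 chips; eligible A, C, D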